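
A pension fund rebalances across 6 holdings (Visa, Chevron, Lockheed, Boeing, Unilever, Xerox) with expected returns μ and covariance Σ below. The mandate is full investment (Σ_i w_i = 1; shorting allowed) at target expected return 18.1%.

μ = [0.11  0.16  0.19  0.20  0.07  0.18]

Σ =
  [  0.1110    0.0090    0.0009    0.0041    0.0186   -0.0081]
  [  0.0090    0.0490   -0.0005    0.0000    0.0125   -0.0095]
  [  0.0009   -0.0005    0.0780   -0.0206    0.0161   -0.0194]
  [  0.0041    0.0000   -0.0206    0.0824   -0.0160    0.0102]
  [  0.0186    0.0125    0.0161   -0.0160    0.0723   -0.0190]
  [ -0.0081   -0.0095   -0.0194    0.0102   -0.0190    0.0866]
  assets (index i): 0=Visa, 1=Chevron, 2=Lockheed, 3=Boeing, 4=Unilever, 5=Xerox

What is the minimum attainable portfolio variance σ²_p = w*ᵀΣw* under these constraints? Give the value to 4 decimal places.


x=Σ⁻¹μ = [0.6444  3.5946  3.9065  3.1381  0.8532  3.2258]
y=Σ⁻¹𝟙 = [5.7874  19.9081  19.4379  16.8959  13.4591  19.5899]
a=μᵀx=2.656242  b=𝟙ᵀx=15.362597  c=𝟙ᵀy=95.078252  D=ac−b²=16.541425
λ₁=(c·0.181−b)/D = (95.078252·0.181−15.362597)/16.541425 = 0.111633
λ₂=(a−b·0.181)/D = (2.656242−15.362597·0.181)/16.541425 = -0.007520
w* = 0.111633·x + -0.007520·y:
  w_0 = 0.111633·0.6444 + -0.007520·5.7874 = 0.0284  (Visa)
  w_1 = 0.111633·3.5946 + -0.007520·19.9081 = 0.2516  (Chevron)
  w_2 = 0.111633·3.9065 + -0.007520·19.4379 = 0.2899  (Lockheed)
  w_3 = 0.111633·3.1381 + -0.007520·16.8959 = 0.2233  (Boeing)
  w_4 = 0.111633·0.8532 + -0.007520·13.4591 = -0.0060  (Unilever)
  w_5 = 0.111633·3.2258 + -0.007520·19.5899 = 0.2128  (Xerox)
Σw_i=1.0000  μᵀw=0.1810
σ²=wᵀΣw=λ₁·μ_p+λ₂ = 0.111633·0.181 + -0.007520 = 0.012686 ≈ 0.0127

0.0127


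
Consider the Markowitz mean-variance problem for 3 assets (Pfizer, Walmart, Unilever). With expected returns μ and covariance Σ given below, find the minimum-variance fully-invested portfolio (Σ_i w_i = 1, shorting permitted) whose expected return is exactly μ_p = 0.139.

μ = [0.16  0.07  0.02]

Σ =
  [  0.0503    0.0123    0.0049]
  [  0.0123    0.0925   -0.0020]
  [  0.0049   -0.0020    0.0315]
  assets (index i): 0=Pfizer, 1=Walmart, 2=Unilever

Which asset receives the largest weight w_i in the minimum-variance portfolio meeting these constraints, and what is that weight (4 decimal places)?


p=Σ⁻¹μ = [3.0776  0.3514  0.1785]
q=Σ⁻¹𝟙 = [14.6238  9.5165  30.0754]
a=μᵀp=0.520583  b=𝟙ᵀp=3.607473  c=𝟙ᵀq=54.215762  D=ac−b²=15.209931
λ₁=(c·0.139−b)/D = (54.215762·0.139−3.607473)/15.209931 = 0.258286
λ₂=(a−b·0.139)/D = (0.520583−3.607473·0.139)/15.209931 = 0.001259
w* = 0.258286·p + 0.001259·q:
  w_0 = 0.258286·3.0776 + 0.001259·14.6238 = 0.8133  (Pfizer)
  w_1 = 0.258286·0.3514 + 0.001259·9.5165 = 0.1027  (Walmart)
  w_2 = 0.258286·0.1785 + 0.001259·30.0754 = 0.0840  (Unilever)
Σw_i=1.0000  μᵀw=0.1390
σ²=wᵀΣw=λ₁·μ_p+λ₂ = 0.258286·0.139 + 0.001259 = 0.037160 ≈ 0.0372

Pfizer (0.8133)


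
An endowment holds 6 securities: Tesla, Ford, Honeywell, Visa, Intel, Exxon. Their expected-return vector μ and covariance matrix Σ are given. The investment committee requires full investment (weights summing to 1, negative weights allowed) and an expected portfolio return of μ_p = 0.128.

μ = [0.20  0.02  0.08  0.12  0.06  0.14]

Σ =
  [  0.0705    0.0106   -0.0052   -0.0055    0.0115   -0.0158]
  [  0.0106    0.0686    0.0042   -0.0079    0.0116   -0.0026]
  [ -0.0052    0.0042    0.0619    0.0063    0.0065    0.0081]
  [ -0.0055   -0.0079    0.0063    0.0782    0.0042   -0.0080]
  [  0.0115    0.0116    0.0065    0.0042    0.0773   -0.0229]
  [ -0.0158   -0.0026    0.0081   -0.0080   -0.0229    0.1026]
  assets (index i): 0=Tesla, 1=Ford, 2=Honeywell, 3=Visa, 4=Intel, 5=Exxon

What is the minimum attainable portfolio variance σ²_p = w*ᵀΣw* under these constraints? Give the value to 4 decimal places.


0.0132

g=Σ⁻¹μ = [3.4346  -0.1317  1.0487  1.8557  0.7220  2.1132]
h=Σ⁻¹𝟙 = [16.0340  11.7407  11.9586  15.0869  11.5003  15.3124]
a=μᵀg=1.330029  b=𝟙ᵀg=9.042472  c=𝟙ᵀh=81.632811  D=ac−b²=26.807662
λ₁=(c·0.128−b)/D = (81.632811·0.128−9.042472)/26.807662 = 0.052467
λ₂=(a−b·0.128)/D = (1.330029−9.042472·0.128)/26.807662 = 0.006438
w* = 0.052467·g + 0.006438·h:
  w_0 = 0.052467·3.4346 + 0.006438·16.0340 = 0.2834  (Tesla)
  w_1 = 0.052467·-0.1317 + 0.006438·11.7407 = 0.0687  (Ford)
  w_2 = 0.052467·1.0487 + 0.006438·11.9586 = 0.1320  (Honeywell)
  w_3 = 0.052467·1.8557 + 0.006438·15.0869 = 0.1945  (Visa)
  w_4 = 0.052467·0.7220 + 0.006438·11.5003 = 0.1119  (Intel)
  w_5 = 0.052467·2.1132 + 0.006438·15.3124 = 0.2095  (Exxon)
Σw_i=1.0000  μᵀw=0.1280
σ²=wᵀΣw=λ₁·μ_p+λ₂ = 0.052467·0.128 + 0.006438 = 0.013154 ≈ 0.0132


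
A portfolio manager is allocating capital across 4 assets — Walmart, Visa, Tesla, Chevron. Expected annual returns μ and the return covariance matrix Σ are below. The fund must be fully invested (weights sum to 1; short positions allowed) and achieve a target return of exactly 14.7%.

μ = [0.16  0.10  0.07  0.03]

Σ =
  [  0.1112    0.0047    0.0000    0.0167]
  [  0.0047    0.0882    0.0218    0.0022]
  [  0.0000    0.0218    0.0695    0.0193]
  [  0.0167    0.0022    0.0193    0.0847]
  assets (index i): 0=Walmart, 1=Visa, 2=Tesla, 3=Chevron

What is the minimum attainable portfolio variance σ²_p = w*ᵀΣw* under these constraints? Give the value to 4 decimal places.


0.0628

g=Σ⁻¹μ = [1.4206  0.8713  0.7682  -0.1236]
h=Σ⁻¹𝟙 = [7.4455  8.3817  9.5534  7.9438]
a=μᵀg=0.364490  b=𝟙ᵀg=2.936511  c=𝟙ᵀh=33.324456  D=ac−b²=3.523337
λ₁=(c·0.147−b)/D = (33.324456·0.147−2.936511)/3.523337 = 0.556911
λ₂=(a−b·0.147)/D = (0.364490−2.936511·0.147)/3.523337 = -0.019066
w* = 0.556911·g + -0.019066·h:
  w_0 = 0.556911·1.4206 + -0.019066·7.4455 = 0.6492  (Walmart)
  w_1 = 0.556911·0.8713 + -0.019066·8.3817 = 0.3254  (Visa)
  w_2 = 0.556911·0.7682 + -0.019066·9.5534 = 0.2457  (Tesla)
  w_3 = 0.556911·-0.1236 + -0.019066·7.9438 = -0.2203  (Chevron)
Σw_i=1.0000  μᵀw=0.1470
σ²=wᵀΣw=λ₁·μ_p+λ₂ = 0.556911·0.147 + -0.019066 = 0.062800 ≈ 0.0628


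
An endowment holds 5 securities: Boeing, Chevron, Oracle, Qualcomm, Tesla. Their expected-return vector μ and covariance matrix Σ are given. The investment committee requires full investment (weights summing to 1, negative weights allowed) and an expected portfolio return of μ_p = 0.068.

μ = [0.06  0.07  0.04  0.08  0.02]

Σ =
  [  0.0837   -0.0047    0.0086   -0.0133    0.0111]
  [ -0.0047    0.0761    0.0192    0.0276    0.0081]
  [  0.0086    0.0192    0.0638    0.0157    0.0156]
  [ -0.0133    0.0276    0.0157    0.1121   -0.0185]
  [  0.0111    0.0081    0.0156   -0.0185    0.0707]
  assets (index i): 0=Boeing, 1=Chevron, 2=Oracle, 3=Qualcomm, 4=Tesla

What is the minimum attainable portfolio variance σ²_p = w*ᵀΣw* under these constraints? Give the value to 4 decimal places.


u=Σ⁻¹μ = [0.8214  0.6806  0.0903  0.6690  0.2311]
v=Σ⁻¹𝟙 = [11.5649  7.3915  6.4391  9.6480  12.5855]
a=μᵀu=0.158682  b=𝟙ᵀu=2.492420  c=𝟙ᵀv=47.629127  D=ac−b²=1.345737
λ₁=(c·0.068−b)/D = (47.629127·0.068−2.492420)/1.345737 = 0.554611
λ₂=(a−b·0.068)/D = (0.158682−2.492420·0.068)/1.345737 = -0.008027
w* = 0.554611·u + -0.008027·v:
  w_0 = 0.554611·0.8214 + -0.008027·11.5649 = 0.3628  (Boeing)
  w_1 = 0.554611·0.6806 + -0.008027·7.3915 = 0.3181  (Chevron)
  w_2 = 0.554611·0.0903 + -0.008027·6.4391 = -0.0016  (Oracle)
  w_3 = 0.554611·0.6690 + -0.008027·9.6480 = 0.2936  (Qualcomm)
  w_4 = 0.554611·0.2311 + -0.008027·12.5855 = 0.0271  (Tesla)
Σw_i=1.0000  μᵀw=0.0680
σ²=wᵀΣw=λ₁·μ_p+λ₂ = 0.554611·0.068 + -0.008027 = 0.029686 ≈ 0.0297

0.0297


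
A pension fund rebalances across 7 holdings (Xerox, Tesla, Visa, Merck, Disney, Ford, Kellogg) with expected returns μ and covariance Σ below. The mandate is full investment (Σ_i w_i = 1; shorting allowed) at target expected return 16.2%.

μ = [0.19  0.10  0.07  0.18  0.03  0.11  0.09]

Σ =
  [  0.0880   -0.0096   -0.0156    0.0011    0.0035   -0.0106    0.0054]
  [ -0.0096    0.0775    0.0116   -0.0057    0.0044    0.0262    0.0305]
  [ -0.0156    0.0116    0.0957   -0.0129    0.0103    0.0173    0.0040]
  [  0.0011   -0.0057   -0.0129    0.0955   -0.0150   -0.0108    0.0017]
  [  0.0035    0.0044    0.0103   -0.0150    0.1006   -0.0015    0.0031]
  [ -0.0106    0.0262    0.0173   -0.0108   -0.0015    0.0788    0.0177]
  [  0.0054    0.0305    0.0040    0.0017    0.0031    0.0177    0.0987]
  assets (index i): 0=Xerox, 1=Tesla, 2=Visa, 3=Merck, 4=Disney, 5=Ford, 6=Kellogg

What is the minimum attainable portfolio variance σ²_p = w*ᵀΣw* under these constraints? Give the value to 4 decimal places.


p=Σ⁻¹μ = [2.5830  1.0748  1.0171  2.2865  0.4175  1.4657  0.0818]
q=Σ⁻¹𝟙 = [14.6599  8.4906  10.5988  15.0218  10.2615  10.9275  3.7357]
a=μᵀp=1.262126  b=𝟙ᵀp=8.926365  c=𝟙ᵀq=73.695763  D=ac−b²=13.333348
λ₁=(c·0.162−b)/D = (73.695763·0.162−8.926365)/13.333348 = 0.225926
λ₂=(a−b·0.162)/D = (1.262126−8.926365·0.162)/13.333348 = -0.013796
w* = 0.225926·p + -0.013796·q:
  w_0 = 0.225926·2.5830 + -0.013796·14.6599 = 0.3813  (Xerox)
  w_1 = 0.225926·1.0748 + -0.013796·8.4906 = 0.1257  (Tesla)
  w_2 = 0.225926·1.0171 + -0.013796·10.5988 = 0.0836  (Visa)
  w_3 = 0.225926·2.2865 + -0.013796·15.0218 = 0.3093  (Merck)
  w_4 = 0.225926·0.4175 + -0.013796·10.2615 = -0.0473  (Disney)
  w_5 = 0.225926·1.4657 + -0.013796·10.9275 = 0.1804  (Ford)
  w_6 = 0.225926·0.0818 + -0.013796·3.7357 = -0.0330  (Kellogg)
Σw_i=1.0000  μᵀw=0.1620
σ²=wᵀΣw=λ₁·μ_p+λ₂ = 0.225926·0.162 + -0.013796 = 0.022804 ≈ 0.0228

0.0228


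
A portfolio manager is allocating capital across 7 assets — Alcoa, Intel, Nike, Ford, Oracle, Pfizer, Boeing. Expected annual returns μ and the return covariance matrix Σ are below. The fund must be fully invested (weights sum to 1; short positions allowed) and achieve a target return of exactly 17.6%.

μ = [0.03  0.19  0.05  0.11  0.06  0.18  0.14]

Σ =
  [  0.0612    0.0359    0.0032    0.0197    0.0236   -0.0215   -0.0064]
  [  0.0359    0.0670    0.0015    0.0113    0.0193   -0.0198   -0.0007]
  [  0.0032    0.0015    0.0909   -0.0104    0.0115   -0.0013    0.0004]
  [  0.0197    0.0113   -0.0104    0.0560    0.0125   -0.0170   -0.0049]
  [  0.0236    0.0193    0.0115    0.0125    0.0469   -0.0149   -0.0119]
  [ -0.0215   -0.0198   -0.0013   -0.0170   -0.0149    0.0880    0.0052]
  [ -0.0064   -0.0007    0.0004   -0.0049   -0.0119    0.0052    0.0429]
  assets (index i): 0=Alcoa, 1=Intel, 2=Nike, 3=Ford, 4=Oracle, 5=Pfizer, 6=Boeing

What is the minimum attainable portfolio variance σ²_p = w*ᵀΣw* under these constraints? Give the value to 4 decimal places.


g=Σ⁻¹μ = [-1.8864  3.8438  0.7141  2.8716  1.5520  3.0752  3.4238]
h=Σ⁻¹𝟙 = [7.0734  7.9693  10.4405  19.9509  20.7576  20.6392  29.9330]
a=μᵀg=2.151289  b=𝟙ᵀg=13.594119  c=𝟙ᵀh=116.763886  D=ac−b²=66.392841
λ₁=(c·0.176−b)/D = (116.763886·0.176−13.594119)/66.392841 = 0.104775
λ₂=(a−b·0.176)/D = (2.151289−13.594119·0.176)/66.392841 = -0.003634
w* = 0.104775·g + -0.003634·h:
  w_0 = 0.104775·-1.8864 + -0.003634·7.0734 = -0.2233  (Alcoa)
  w_1 = 0.104775·3.8438 + -0.003634·7.9693 = 0.3738  (Intel)
  w_2 = 0.104775·0.7141 + -0.003634·10.4405 = 0.0369  (Nike)
  w_3 = 0.104775·2.8716 + -0.003634·19.9509 = 0.2284  (Ford)
  w_4 = 0.104775·1.5520 + -0.003634·20.7576 = 0.0872  (Oracle)
  w_5 = 0.104775·3.0752 + -0.003634·20.6392 = 0.2472  (Pfizer)
  w_6 = 0.104775·3.4238 + -0.003634·29.9330 = 0.2500  (Boeing)
Σw_i=1.0000  μᵀw=0.1760
σ²=wᵀΣw=λ₁·μ_p+λ₂ = 0.104775·0.176 + -0.003634 = 0.014806 ≈ 0.0148

0.0148


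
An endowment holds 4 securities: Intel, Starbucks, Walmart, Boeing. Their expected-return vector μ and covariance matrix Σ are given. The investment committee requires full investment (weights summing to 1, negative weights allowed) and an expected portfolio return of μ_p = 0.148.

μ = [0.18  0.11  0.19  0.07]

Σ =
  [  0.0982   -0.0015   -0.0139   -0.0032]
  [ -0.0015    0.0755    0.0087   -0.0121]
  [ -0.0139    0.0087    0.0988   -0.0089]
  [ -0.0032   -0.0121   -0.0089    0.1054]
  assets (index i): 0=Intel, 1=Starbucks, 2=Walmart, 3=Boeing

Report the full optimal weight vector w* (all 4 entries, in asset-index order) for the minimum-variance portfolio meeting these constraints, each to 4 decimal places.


0.3020  0.2221  0.2991  0.1768

u=Σ⁻¹μ = [2.2020  1.4197  2.2052  1.0802]
v=Σ⁻¹𝟙 = [12.4699  14.1386  11.7552  12.4820]
a=μᵀu=1.047125  b=𝟙ᵀu=6.907070  c=𝟙ᵀv=50.845790  D=ac−b²=5.534261
λ₁=(c·0.148−b)/D = (50.845790·0.148−6.907070)/5.534261 = 0.111687
λ₂=(a−b·0.148)/D = (1.047125−6.907070·0.148)/5.534261 = 0.004495
w* = 0.111687·u + 0.004495·v:
  w_0 = 0.111687·2.2020 + 0.004495·12.4699 = 0.3020  (Intel)
  w_1 = 0.111687·1.4197 + 0.004495·14.1386 = 0.2221  (Starbucks)
  w_2 = 0.111687·2.2052 + 0.004495·11.7552 = 0.2991  (Walmart)
  w_3 = 0.111687·1.0802 + 0.004495·12.4820 = 0.1768  (Boeing)
Σw_i=1.0000  μᵀw=0.1480
σ²=wᵀΣw=λ₁·μ_p+λ₂ = 0.111687·0.148 + 0.004495 = 0.021025 ≈ 0.0210


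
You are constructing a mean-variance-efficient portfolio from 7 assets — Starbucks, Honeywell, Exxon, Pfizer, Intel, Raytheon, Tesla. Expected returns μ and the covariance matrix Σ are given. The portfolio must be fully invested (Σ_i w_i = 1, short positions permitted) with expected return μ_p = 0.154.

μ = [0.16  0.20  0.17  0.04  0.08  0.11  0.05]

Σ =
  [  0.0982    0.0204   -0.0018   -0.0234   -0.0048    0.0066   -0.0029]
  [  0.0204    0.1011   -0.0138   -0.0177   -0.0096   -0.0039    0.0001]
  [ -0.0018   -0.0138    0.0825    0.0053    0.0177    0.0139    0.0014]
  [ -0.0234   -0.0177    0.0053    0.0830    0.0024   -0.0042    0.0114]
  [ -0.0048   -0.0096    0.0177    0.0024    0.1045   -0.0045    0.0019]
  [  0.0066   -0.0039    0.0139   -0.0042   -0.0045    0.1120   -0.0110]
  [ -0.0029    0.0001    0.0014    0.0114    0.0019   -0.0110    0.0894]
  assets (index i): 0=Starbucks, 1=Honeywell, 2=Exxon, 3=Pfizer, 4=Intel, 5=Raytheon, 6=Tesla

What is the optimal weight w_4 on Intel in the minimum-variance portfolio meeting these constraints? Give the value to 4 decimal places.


0.0516

u=Σ⁻¹μ = [1.4738  2.2746  2.0994  1.2013  0.6858  0.8363  0.5068]
v=Σ⁻¹𝟙 = [11.6769  12.9657  9.6860  16.2791  9.5041  9.4927  10.2884]
a=μᵀu=1.267893  b=𝟙ᵀu=9.078156  c=𝟙ᵀv=79.892823  D=ac−b²=18.882660
λ₁=(c·0.154−b)/D = (79.892823·0.154−9.078156)/18.882660 = 0.170810
λ₂=(a−b·0.154)/D = (1.267893−9.078156·0.154)/18.882660 = -0.006892
w* = 0.170810·u + -0.006892·v:
  w_0 = 0.170810·1.4738 + -0.006892·11.6769 = 0.1713  (Starbucks)
  w_1 = 0.170810·2.2746 + -0.006892·12.9657 = 0.2992  (Honeywell)
  w_2 = 0.170810·2.0994 + -0.006892·9.6860 = 0.2918  (Exxon)
  w_3 = 0.170810·1.2013 + -0.006892·16.2791 = 0.0930  (Pfizer)
  w_4 = 0.170810·0.6858 + -0.006892·9.5041 = 0.0516  (Intel)
  w_5 = 0.170810·0.8363 + -0.006892·9.4927 = 0.0774  (Raytheon)
  w_6 = 0.170810·0.5068 + -0.006892·10.2884 = 0.0157  (Tesla)
Σw_i=1.0000  μᵀw=0.1540
σ²=wᵀΣw=λ₁·μ_p+λ₂ = 0.170810·0.154 + -0.006892 = 0.019412 ≈ 0.0194


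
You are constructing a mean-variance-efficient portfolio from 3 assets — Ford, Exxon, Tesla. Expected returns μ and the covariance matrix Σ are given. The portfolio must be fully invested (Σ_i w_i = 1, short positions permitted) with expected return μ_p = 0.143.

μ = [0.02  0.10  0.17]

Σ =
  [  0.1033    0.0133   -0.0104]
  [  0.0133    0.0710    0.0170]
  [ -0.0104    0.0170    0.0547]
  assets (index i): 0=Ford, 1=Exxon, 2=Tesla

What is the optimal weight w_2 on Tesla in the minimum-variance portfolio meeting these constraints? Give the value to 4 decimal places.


0.7379

u=Σ⁻¹μ = [0.4164  0.6130  2.9965]
v=Σ⁻¹𝟙 = [10.4642  7.8552  17.8298]
a=μᵀu=0.579034  b=𝟙ᵀu=4.025869  c=𝟙ᵀv=36.149230  D=ac−b²=4.723994
λ₁=(c·0.143−b)/D = (36.149230·0.143−4.025869)/4.723994 = 0.242056
λ₂=(a−b·0.143)/D = (0.579034−4.025869·0.143)/4.723994 = 0.000706
w* = 0.242056·u + 0.000706·v:
  w_0 = 0.242056·0.4164 + 0.000706·10.4642 = 0.1082  (Ford)
  w_1 = 0.242056·0.6130 + 0.000706·7.8552 = 0.1539  (Exxon)
  w_2 = 0.242056·2.9965 + 0.000706·17.8298 = 0.7379  (Tesla)
Σw_i=1.0000  μᵀw=0.1430
σ²=wᵀΣw=λ₁·μ_p+λ₂ = 0.242056·0.143 + 0.000706 = 0.035320 ≈ 0.0353


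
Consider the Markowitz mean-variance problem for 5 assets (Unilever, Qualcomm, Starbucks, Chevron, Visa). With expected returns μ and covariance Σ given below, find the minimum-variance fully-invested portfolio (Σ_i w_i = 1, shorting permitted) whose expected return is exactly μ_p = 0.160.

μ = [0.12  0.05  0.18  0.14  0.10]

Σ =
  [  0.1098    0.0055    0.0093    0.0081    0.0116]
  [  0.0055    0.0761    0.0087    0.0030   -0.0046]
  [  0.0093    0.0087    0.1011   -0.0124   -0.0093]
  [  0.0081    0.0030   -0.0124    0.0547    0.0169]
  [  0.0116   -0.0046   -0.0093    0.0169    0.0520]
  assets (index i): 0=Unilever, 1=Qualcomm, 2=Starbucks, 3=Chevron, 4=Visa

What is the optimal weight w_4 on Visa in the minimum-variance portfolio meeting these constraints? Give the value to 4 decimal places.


x=Σ⁻¹μ = [0.5617  0.3579  2.1341  2.5092  1.3956]
y=Σ⁻¹𝟙 = [4.6932  11.8952  11.7392  14.4550  16.6377]
a=μᵀx=0.960282  b=𝟙ᵀx=6.958485  c=𝟙ᵀy=59.420403  D=ac−b²=8.639810
λ₁=(c·0.160−b)/D = (59.420403·0.160−6.958485)/8.639810 = 0.295004
λ₂=(a−b·0.160)/D = (0.960282−6.958485·0.160)/8.639810 = -0.017718
w* = 0.295004·x + -0.017718·y:
  w_0 = 0.295004·0.5617 + -0.017718·4.6932 = 0.0825  (Unilever)
  w_1 = 0.295004·0.3579 + -0.017718·11.8952 = -0.1052  (Qualcomm)
  w_2 = 0.295004·2.1341 + -0.017718·11.7392 = 0.4216  (Starbucks)
  w_3 = 0.295004·2.5092 + -0.017718·14.4550 = 0.4841  (Chevron)
  w_4 = 0.295004·1.3956 + -0.017718·16.6377 = 0.1169  (Visa)
Σw_i=1.0000  μᵀw=0.1600
σ²=wᵀΣw=λ₁·μ_p+λ₂ = 0.295004·0.160 + -0.017718 = 0.029483 ≈ 0.0295

0.1169


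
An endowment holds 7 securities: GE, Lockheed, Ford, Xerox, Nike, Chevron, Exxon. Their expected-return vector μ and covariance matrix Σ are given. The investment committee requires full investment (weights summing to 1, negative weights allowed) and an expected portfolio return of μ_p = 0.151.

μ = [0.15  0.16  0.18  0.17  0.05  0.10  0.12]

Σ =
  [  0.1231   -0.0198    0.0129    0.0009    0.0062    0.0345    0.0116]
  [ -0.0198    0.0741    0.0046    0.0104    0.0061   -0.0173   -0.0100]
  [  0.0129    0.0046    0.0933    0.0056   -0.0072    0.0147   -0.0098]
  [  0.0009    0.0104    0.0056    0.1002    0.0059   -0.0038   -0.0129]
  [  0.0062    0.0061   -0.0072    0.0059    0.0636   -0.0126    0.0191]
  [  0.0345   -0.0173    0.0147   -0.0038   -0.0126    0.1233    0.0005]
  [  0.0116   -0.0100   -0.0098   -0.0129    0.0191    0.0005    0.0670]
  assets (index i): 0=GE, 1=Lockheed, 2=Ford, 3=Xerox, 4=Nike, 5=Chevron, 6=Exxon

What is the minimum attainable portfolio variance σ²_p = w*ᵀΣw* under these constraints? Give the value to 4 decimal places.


0.0148

u=Σ⁻¹μ = [1.0090  2.6212  1.7084  1.6959  -0.1749  0.7165  2.6285]
v=Σ⁻¹𝟙 = [4.9866  16.3882  9.7783  9.5501  10.7001  9.1689  16.6583]
a=μᵀu=1.544885  b=𝟙ᵀu=10.204599  c=𝟙ᵀv=77.230460  D=ac−b²=15.178328
λ₁=(c·0.151−b)/D = (77.230460·0.151−10.204599)/15.178328 = 0.096005
λ₂=(a−b·0.151)/D = (1.544885−10.204599·0.151)/15.178328 = 0.000263
w* = 0.096005·u + 0.000263·v:
  w_0 = 0.096005·1.0090 + 0.000263·4.9866 = 0.0982  (GE)
  w_1 = 0.096005·2.6212 + 0.000263·16.3882 = 0.2560  (Lockheed)
  w_2 = 0.096005·1.7084 + 0.000263·9.7783 = 0.1666  (Ford)
  w_3 = 0.096005·1.6959 + 0.000263·9.5501 = 0.1653  (Xerox)
  w_4 = 0.096005·-0.1749 + 0.000263·10.7001 = -0.0140  (Nike)
  w_5 = 0.096005·0.7165 + 0.000263·9.1689 = 0.0712  (Chevron)
  w_6 = 0.096005·2.6285 + 0.000263·16.6583 = 0.2567  (Exxon)
Σw_i=1.0000  μᵀw=0.1510
σ²=wᵀΣw=λ₁·μ_p+λ₂ = 0.096005·0.151 + 0.000263 = 0.014760 ≈ 0.0148


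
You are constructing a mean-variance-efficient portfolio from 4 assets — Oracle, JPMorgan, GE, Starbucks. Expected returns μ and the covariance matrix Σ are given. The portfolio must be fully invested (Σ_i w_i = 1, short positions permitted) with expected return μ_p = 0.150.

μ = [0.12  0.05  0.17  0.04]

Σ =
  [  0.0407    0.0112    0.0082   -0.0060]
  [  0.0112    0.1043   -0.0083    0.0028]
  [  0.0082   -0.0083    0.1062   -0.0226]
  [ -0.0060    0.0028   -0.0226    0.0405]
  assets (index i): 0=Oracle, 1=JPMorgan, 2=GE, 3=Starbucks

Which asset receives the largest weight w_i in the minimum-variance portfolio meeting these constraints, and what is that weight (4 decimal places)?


Oracle (0.6390)

p=Σ⁻¹μ = [2.8525  0.2601  1.9258  2.4669]
q=Σ⁻¹𝟙 = [24.8034  7.2020  15.8802  36.7296]
a=μᵀp=0.781368  b=𝟙ᵀp=7.505320  c=𝟙ᵀq=84.615104  D=ac−b²=9.785749
λ₁=(c·0.150−b)/D = (84.615104·0.150−7.505320)/9.785749 = 0.530051
λ₂=(a−b·0.150)/D = (0.781368−7.505320·0.150)/9.785749 = -0.035197
w* = 0.530051·p + -0.035197·q:
  w_0 = 0.530051·2.8525 + -0.035197·24.8034 = 0.6390  (Oracle)
  w_1 = 0.530051·0.2601 + -0.035197·7.2020 = -0.1156  (JPMorgan)
  w_2 = 0.530051·1.9258 + -0.035197·15.8802 = 0.4618  (GE)
  w_3 = 0.530051·2.4669 + -0.035197·36.7296 = 0.0148  (Starbucks)
Σw_i=1.0000  μᵀw=0.1500
σ²=wᵀΣw=λ₁·μ_p+λ₂ = 0.530051·0.150 + -0.035197 = 0.044311 ≈ 0.0443


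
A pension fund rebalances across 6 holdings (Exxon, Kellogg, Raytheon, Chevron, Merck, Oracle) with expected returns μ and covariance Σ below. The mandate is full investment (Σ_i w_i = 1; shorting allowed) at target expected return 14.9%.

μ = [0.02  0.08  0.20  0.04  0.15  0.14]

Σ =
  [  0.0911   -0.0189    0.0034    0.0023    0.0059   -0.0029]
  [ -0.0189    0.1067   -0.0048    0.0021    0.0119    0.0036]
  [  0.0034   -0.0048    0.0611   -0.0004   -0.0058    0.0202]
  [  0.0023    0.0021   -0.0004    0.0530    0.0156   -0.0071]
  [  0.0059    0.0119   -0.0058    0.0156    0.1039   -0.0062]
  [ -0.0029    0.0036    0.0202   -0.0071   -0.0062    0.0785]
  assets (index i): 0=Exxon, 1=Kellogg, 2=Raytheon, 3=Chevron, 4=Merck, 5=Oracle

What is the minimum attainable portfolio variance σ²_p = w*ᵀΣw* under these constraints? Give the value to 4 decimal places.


0.0205

p=Σ⁻¹μ = [0.1756  0.7033  3.0957  0.4436  1.5263  1.1217]
q=Σ⁻¹𝟙 = [12.1845  10.6851  13.5146  17.6241  6.4932  11.3282]
a=μᵀp=1.082661  b=𝟙ᵀp=7.066303  c=𝟙ᵀq=71.829630  D=ac−b²=27.834505
λ₁=(c·0.149−b)/D = (71.829630·0.149−7.066303)/27.834505 = 0.130640
λ₂=(a−b·0.149)/D = (1.082661−7.066303·0.149)/27.834505 = 0.001070
w* = 0.130640·p + 0.001070·q:
  w_0 = 0.130640·0.1756 + 0.001070·12.1845 = 0.0360  (Exxon)
  w_1 = 0.130640·0.7033 + 0.001070·10.6851 = 0.1033  (Kellogg)
  w_2 = 0.130640·3.0957 + 0.001070·13.5146 = 0.4189  (Raytheon)
  w_3 = 0.130640·0.4436 + 0.001070·17.6241 = 0.0768  (Chevron)
  w_4 = 0.130640·1.5263 + 0.001070·6.4932 = 0.2063  (Merck)
  w_5 = 0.130640·1.1217 + 0.001070·11.3282 = 0.1587  (Oracle)
Σw_i=1.0000  μᵀw=0.1490
σ²=wᵀΣw=λ₁·μ_p+λ₂ = 0.130640·0.149 + 0.001070 = 0.020535 ≈ 0.0205


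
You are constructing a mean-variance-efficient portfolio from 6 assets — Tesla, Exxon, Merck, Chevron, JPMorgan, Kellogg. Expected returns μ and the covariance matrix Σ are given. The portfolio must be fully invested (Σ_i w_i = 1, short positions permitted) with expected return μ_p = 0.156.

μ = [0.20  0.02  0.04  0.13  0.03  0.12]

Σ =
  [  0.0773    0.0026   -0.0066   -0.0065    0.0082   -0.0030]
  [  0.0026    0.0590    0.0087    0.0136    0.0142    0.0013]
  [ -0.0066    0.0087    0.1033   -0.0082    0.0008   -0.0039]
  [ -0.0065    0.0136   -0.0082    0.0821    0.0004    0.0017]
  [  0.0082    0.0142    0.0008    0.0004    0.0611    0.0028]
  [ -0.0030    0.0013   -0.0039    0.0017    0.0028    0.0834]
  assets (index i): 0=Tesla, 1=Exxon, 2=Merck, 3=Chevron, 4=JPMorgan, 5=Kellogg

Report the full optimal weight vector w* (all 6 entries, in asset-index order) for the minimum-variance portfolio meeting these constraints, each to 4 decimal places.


x=Σ⁻¹μ = [2.8818  -0.4127  0.8167  1.9290  0.1061  1.5443]
y=Σ⁻¹𝟙 = [13.9000  8.6831  11.2128  12.6521  11.6931  12.2289]
a=μᵀx=1.040046  b=𝟙ᵀx=6.865216  c=𝟙ᵀy=70.370024  D=ac−b²=26.056860
λ₁=(c·0.156−b)/D = (70.370024·0.156−6.865216)/26.056860 = 0.157828
λ₂=(a−b·0.156)/D = (1.040046−6.865216·0.156)/26.056860 = -0.001187
w* = 0.157828·x + -0.001187·y:
  w_0 = 0.157828·2.8818 + -0.001187·13.9000 = 0.4383  (Tesla)
  w_1 = 0.157828·-0.4127 + -0.001187·8.6831 = -0.0754  (Exxon)
  w_2 = 0.157828·0.8167 + -0.001187·11.2128 = 0.1156  (Merck)
  w_3 = 0.157828·1.9290 + -0.001187·12.6521 = 0.2894  (Chevron)
  w_4 = 0.157828·0.1061 + -0.001187·11.6931 = 0.0029  (JPMorgan)
  w_5 = 0.157828·1.5443 + -0.001187·12.2289 = 0.2292  (Kellogg)
Σw_i=1.0000  μᵀw=0.1560
σ²=wᵀΣw=λ₁·μ_p+λ₂ = 0.157828·0.156 + -0.001187 = 0.023434 ≈ 0.0234

0.4383  -0.0754  0.1156  0.2894  0.0029  0.2292


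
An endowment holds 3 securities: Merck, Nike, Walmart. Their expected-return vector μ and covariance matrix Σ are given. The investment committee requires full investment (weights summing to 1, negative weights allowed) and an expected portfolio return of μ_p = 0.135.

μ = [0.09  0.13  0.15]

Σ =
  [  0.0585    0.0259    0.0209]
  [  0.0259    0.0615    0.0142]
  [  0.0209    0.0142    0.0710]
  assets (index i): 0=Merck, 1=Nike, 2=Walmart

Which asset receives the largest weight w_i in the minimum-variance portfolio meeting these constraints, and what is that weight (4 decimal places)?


Walmart (0.4567)

x=Σ⁻¹μ = [0.1990  1.6310  1.7279]
y=Σ⁻¹𝟙 = [9.2408  10.2163  9.3211]
a=μᵀx=0.489130  b=𝟙ᵀx=3.557954  c=𝟙ᵀy=28.778191  D=ac−b²=1.417251
λ₁=(c·0.135−b)/D = (28.778191·0.135−3.557954)/1.417251 = 0.230800
λ₂=(a−b·0.135)/D = (0.489130−3.557954·0.135)/1.417251 = 0.006214
w* = 0.230800·x + 0.006214·y:
  w_0 = 0.230800·0.1990 + 0.006214·9.2408 = 0.1034  (Merck)
  w_1 = 0.230800·1.6310 + 0.006214·10.2163 = 0.4399  (Nike)
  w_2 = 0.230800·1.7279 + 0.006214·9.3211 = 0.4567  (Walmart)
Σw_i=1.0000  μᵀw=0.1350
σ²=wᵀΣw=λ₁·μ_p+λ₂ = 0.230800·0.135 + 0.006214 = 0.037372 ≈ 0.0374


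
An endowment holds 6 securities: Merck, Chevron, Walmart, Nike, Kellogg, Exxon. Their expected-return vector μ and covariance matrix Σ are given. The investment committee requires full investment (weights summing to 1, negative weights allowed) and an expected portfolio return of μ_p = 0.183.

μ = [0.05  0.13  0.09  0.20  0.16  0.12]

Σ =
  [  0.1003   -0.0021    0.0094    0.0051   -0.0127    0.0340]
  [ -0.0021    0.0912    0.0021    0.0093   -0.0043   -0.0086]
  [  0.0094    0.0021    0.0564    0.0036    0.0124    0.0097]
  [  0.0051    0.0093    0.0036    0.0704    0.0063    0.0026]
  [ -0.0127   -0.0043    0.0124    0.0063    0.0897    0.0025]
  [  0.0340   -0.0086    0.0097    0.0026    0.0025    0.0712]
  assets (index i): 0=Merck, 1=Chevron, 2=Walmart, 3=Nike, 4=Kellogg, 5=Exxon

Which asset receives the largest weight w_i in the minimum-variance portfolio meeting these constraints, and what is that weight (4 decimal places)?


g=Σ⁻¹μ = [-0.0236  1.3839  0.7806  2.4239  1.5235  1.6155]
h=Σ⁻¹𝟙 = [6.4584  11.1977  11.6606  10.3991  9.9786  9.9947]
a=μᵀg=1.171385  b=𝟙ᵀg=7.703820  c=𝟙ᵀh=59.688999  D=ac−b²=10.569978
λ₁=(c·0.183−b)/D = (59.688999·0.183−7.703820)/10.569978 = 0.304567
λ₂=(a−b·0.183)/D = (1.171385−7.703820·0.183)/10.569978 = -0.022556
w* = 0.304567·g + -0.022556·h:
  w_0 = 0.304567·-0.0236 + -0.022556·6.4584 = -0.1529  (Merck)
  w_1 = 0.304567·1.3839 + -0.022556·11.1977 = 0.1689  (Chevron)
  w_2 = 0.304567·0.7806 + -0.022556·11.6606 = -0.0253  (Walmart)
  w_3 = 0.304567·2.4239 + -0.022556·10.3991 = 0.5037  (Nike)
  w_4 = 0.304567·1.5235 + -0.022556·9.9786 = 0.2389  (Kellogg)
  w_5 = 0.304567·1.6155 + -0.022556·9.9947 = 0.2666  (Exxon)
Σw_i=1.0000  μᵀw=0.1830
σ²=wᵀΣw=λ₁·μ_p+λ₂ = 0.304567·0.183 + -0.022556 = 0.033180 ≈ 0.0332

Nike (0.5037)


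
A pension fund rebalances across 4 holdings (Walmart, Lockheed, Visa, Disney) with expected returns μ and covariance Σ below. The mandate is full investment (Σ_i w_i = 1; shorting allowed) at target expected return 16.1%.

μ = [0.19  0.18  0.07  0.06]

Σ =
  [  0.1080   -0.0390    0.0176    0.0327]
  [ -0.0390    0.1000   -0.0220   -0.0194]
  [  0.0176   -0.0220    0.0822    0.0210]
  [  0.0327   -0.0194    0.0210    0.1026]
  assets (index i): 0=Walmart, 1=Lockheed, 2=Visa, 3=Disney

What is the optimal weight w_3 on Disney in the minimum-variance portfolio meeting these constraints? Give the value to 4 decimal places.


0.0321

p=Σ⁻¹μ = [2.6725  3.0996  1.0841  0.0972]
q=Σ⁻¹𝟙 = [11.8625  18.7990  12.8992  6.8802]
a=μᵀp=1.147423  b=𝟙ᵀp=6.953445  c=𝟙ᵀq=50.440880  D=ac−b²=9.526611
λ₁=(c·0.161−b)/D = (50.440880·0.161−6.953445)/9.526611 = 0.122555
λ₂=(a−b·0.161)/D = (1.147423−6.953445·0.161)/9.526611 = 0.002931
w* = 0.122555·p + 0.002931·q:
  w_0 = 0.122555·2.6725 + 0.002931·11.8625 = 0.3623  (Walmart)
  w_1 = 0.122555·3.0996 + 0.002931·18.7990 = 0.4350  (Lockheed)
  w_2 = 0.122555·1.0841 + 0.002931·12.8992 = 0.1707  (Visa)
  w_3 = 0.122555·0.0972 + 0.002931·6.8802 = 0.0321  (Disney)
Σw_i=1.0000  μᵀw=0.1610
σ²=wᵀΣw=λ₁·μ_p+λ₂ = 0.122555·0.161 + 0.002931 = 0.022662 ≈ 0.0227


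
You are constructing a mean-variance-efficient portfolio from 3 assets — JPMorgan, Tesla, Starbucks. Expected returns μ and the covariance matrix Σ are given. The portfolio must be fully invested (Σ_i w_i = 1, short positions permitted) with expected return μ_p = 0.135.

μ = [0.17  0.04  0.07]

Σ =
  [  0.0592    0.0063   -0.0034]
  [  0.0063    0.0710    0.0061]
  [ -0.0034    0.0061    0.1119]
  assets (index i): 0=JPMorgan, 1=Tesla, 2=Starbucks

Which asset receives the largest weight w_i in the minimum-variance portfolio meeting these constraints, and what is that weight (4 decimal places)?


u=Σ⁻¹μ = [2.8855  0.2472  0.6998]
v=Σ⁻¹𝟙 = [16.1297  11.8991  8.7780]
a=μᵀu=0.549407  b=𝟙ᵀu=3.832480  c=𝟙ᵀv=36.806839  D=ac−b²=5.534035
λ₁=(c·0.135−b)/D = (36.806839·0.135−3.832480)/5.534035 = 0.205355
λ₂=(a−b·0.135)/D = (0.549407−3.832480·0.135)/5.534035 = 0.005786
w* = 0.205355·u + 0.005786·v:
  w_0 = 0.205355·2.8855 + 0.005786·16.1297 = 0.6859  (JPMorgan)
  w_1 = 0.205355·0.2472 + 0.005786·11.8991 = 0.1196  (Tesla)
  w_2 = 0.205355·0.6998 + 0.005786·8.7780 = 0.1945  (Starbucks)
Σw_i=1.0000  μᵀw=0.1350
σ²=wᵀΣw=λ₁·μ_p+λ₂ = 0.205355·0.135 + 0.005786 = 0.033509 ≈ 0.0335

JPMorgan (0.6859)


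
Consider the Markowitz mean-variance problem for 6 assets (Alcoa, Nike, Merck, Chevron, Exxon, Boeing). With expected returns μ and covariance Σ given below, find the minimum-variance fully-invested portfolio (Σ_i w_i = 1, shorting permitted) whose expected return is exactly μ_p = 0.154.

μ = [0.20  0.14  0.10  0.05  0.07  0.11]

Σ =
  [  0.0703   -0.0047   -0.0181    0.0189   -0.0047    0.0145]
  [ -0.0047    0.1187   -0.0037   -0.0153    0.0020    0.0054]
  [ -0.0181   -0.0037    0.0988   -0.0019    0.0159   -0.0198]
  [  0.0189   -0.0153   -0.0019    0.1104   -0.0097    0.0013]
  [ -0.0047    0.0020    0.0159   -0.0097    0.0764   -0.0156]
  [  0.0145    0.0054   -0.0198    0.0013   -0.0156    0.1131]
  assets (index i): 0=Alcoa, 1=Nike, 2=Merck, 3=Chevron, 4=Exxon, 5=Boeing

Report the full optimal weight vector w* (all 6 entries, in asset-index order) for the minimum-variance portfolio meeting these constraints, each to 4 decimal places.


0.4715  0.1713  0.2137  -0.0258  0.0745  0.0949

p=Σ⁻¹μ = [3.1879  1.3250  1.6831  0.1915  0.9401  0.9227]
q=Σ⁻¹𝟙 = [14.5297  9.8814  13.1644  9.3013  14.3469  10.6838]
a=μᵀp=1.168279  b=𝟙ᵀp=8.250345  c=𝟙ᵀq=71.907487  D=ac−b²=15.939792
λ₁=(c·0.154−b)/D = (71.907487·0.154−8.250345)/15.939792 = 0.177130
λ₂=(a−b·0.154)/D = (1.168279−8.250345·0.154)/15.939792 = -0.006416
w* = 0.177130·p + -0.006416·q:
  w_0 = 0.177130·3.1879 + -0.006416·14.5297 = 0.4715  (Alcoa)
  w_1 = 0.177130·1.3250 + -0.006416·9.8814 = 0.1713  (Nike)
  w_2 = 0.177130·1.6831 + -0.006416·13.1644 = 0.2137  (Merck)
  w_3 = 0.177130·0.1915 + -0.006416·9.3013 = -0.0258  (Chevron)
  w_4 = 0.177130·0.9401 + -0.006416·14.3469 = 0.0745  (Exxon)
  w_5 = 0.177130·0.9227 + -0.006416·10.6838 = 0.0949  (Boeing)
Σw_i=1.0000  μᵀw=0.1540
σ²=wᵀΣw=λ₁·μ_p+λ₂ = 0.177130·0.154 + -0.006416 = 0.020862 ≈ 0.0209


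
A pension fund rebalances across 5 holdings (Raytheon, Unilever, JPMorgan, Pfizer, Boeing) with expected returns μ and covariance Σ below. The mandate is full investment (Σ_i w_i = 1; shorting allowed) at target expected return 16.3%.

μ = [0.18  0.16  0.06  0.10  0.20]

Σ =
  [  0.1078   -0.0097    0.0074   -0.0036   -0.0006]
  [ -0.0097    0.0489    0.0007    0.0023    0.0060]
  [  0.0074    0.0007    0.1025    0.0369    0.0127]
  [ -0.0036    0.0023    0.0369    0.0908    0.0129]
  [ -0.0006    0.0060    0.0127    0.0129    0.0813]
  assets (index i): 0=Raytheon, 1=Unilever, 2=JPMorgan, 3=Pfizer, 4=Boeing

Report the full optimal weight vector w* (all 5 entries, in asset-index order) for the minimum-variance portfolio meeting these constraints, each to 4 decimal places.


g=Σ⁻¹μ = [2.0246  3.3761  -0.1549  0.8587  2.1138]
h=Σ⁻¹𝟙 = [11.1434  21.1457  4.9590  7.6491  8.8334]
a=μᵀg=1.403931  b=𝟙ᵀg=8.218261  c=𝟙ᵀh=53.730665  D=ac−b²=7.894309
λ₁=(c·0.163−b)/D = (53.730665·0.163−8.218261)/7.894309 = 0.068383
λ₂=(a−b·0.163)/D = (1.403931−8.218261·0.163)/7.894309 = 0.008152
w* = 0.068383·g + 0.008152·h:
  w_0 = 0.068383·2.0246 + 0.008152·11.1434 = 0.2293  (Raytheon)
  w_1 = 0.068383·3.3761 + 0.008152·21.1457 = 0.4032  (Unilever)
  w_2 = 0.068383·-0.1549 + 0.008152·4.9590 = 0.0298  (JPMorgan)
  w_3 = 0.068383·0.8587 + 0.008152·7.6491 = 0.1211  (Pfizer)
  w_4 = 0.068383·2.1138 + 0.008152·8.8334 = 0.2166  (Boeing)
Σw_i=1.0000  μᵀw=0.1630
σ²=wᵀΣw=λ₁·μ_p+λ₂ = 0.068383·0.163 + 0.008152 = 0.019298 ≈ 0.0193

0.2293  0.4032  0.0298  0.1211  0.2166


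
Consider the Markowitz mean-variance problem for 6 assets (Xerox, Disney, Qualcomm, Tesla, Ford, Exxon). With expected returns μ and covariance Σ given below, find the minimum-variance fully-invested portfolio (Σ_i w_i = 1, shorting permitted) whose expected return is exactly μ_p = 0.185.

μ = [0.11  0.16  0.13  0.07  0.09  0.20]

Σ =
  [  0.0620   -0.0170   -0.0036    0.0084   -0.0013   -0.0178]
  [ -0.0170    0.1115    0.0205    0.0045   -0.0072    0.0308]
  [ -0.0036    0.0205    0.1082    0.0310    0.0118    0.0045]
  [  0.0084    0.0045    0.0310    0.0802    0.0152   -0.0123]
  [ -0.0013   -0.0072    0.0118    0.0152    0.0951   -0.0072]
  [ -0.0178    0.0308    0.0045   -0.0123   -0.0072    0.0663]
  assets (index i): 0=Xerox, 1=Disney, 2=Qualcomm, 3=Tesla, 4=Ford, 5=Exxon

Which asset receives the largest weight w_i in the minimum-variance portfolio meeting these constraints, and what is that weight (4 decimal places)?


Exxon (0.6815)

g=Σ⁻¹μ = [3.0276  0.8131  0.7067  0.5775  1.1445  3.6352]
h=Σ⁻¹𝟙 = [23.0861  6.2640  4.1065  9.2654  10.9042  20.9954]
a=μᵀg=1.425467  b=𝟙ᵀg=9.904592  c=𝟙ᵀh=74.621594  D=ac−b²=8.269668
λ₁=(c·0.185−b)/D = (74.621594·0.185−9.904592)/8.269668 = 0.471652
λ₂=(a−b·0.185)/D = (1.425467−9.904592·0.185)/8.269668 = -0.049202
w* = 0.471652·g + -0.049202·h:
  w_0 = 0.471652·3.0276 + -0.049202·23.0861 = 0.2921  (Xerox)
  w_1 = 0.471652·0.8131 + -0.049202·6.2640 = 0.0753  (Disney)
  w_2 = 0.471652·0.7067 + -0.049202·4.1065 = 0.1313  (Qualcomm)
  w_3 = 0.471652·0.5775 + -0.049202·9.2654 = -0.1835  (Tesla)
  w_4 = 0.471652·1.1445 + -0.049202·10.9042 = 0.0033  (Ford)
  w_5 = 0.471652·3.6352 + -0.049202·20.9954 = 0.6815  (Exxon)
Σw_i=1.0000  μᵀw=0.1850
σ²=wᵀΣw=λ₁·μ_p+λ₂ = 0.471652·0.185 + -0.049202 = 0.038054 ≈ 0.0381


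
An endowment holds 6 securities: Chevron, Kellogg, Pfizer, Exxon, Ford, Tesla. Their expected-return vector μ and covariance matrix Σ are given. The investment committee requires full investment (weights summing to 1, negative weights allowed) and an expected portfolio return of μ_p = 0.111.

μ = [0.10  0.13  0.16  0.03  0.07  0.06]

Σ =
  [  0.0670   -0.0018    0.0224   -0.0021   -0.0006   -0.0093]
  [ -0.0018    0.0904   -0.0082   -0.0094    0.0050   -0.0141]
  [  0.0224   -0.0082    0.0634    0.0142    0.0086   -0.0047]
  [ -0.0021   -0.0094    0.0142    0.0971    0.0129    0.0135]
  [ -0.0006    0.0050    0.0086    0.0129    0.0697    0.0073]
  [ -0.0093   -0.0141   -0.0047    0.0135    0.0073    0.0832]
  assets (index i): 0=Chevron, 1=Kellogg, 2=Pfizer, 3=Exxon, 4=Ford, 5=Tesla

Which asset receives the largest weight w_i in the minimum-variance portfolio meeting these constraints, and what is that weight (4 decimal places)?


g=Σ⁻¹μ = [0.8797  1.8422  2.5026  -0.0940  0.4576  1.2482]
h=Σ⁻¹𝟙 = [14.0047  14.8778  10.9947  7.1633  9.1722  14.7600]
a=μᵀg=0.831976  b=𝟙ᵀg=6.836297  c=𝟙ᵀh=70.972757  D=ac−b²=12.312661
λ₁=(c·0.111−b)/D = (70.972757·0.111−6.836297)/12.312661 = 0.084602
λ₂=(a−b·0.111)/D = (0.831976−6.836297·0.111)/12.312661 = 0.005941
w* = 0.084602·g + 0.005941·h:
  w_0 = 0.084602·0.8797 + 0.005941·14.0047 = 0.1576  (Chevron)
  w_1 = 0.084602·1.8422 + 0.005941·14.8778 = 0.2442  (Kellogg)
  w_2 = 0.084602·2.5026 + 0.005941·10.9947 = 0.2770  (Pfizer)
  w_3 = 0.084602·-0.0940 + 0.005941·7.1633 = 0.0346  (Exxon)
  w_4 = 0.084602·0.4576 + 0.005941·9.1722 = 0.0932  (Ford)
  w_5 = 0.084602·1.2482 + 0.005941·14.7600 = 0.1933  (Tesla)
Σw_i=1.0000  μᵀw=0.1110
σ²=wᵀΣw=λ₁·μ_p+λ₂ = 0.084602·0.111 + 0.005941 = 0.015332 ≈ 0.0153

Pfizer (0.2770)


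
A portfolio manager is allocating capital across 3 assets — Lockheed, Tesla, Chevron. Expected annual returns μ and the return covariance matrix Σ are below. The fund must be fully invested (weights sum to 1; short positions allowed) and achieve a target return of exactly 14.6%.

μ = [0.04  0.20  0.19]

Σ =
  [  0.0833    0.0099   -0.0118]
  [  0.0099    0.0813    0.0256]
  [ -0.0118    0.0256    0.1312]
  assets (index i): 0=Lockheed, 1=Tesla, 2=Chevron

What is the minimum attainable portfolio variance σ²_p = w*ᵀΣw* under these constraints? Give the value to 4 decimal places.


p=Σ⁻¹μ = [0.3865  2.0734  1.0784]
q=Σ⁻¹𝟙 = [11.9723  8.6336  7.0141]
a=μᵀp=0.635031  b=𝟙ᵀp=3.538298  c=𝟙ᵀq=27.620049  D=ac−b²=5.020026
λ₁=(c·0.146−b)/D = (27.620049·0.146−3.538298)/5.020026 = 0.098451
λ₂=(a−b·0.146)/D = (0.635031−3.538298·0.146)/5.020026 = 0.023593
w* = 0.098451·p + 0.023593·q:
  w_0 = 0.098451·0.3865 + 0.023593·11.9723 = 0.3205  (Lockheed)
  w_1 = 0.098451·2.0734 + 0.023593·8.6336 = 0.4078  (Tesla)
  w_2 = 0.098451·1.0784 + 0.023593·7.0141 = 0.2717  (Chevron)
Σw_i=1.0000  μᵀw=0.1460
σ²=wᵀΣw=λ₁·μ_p+λ₂ = 0.098451·0.146 + 0.023593 = 0.037967 ≈ 0.0380

0.0380


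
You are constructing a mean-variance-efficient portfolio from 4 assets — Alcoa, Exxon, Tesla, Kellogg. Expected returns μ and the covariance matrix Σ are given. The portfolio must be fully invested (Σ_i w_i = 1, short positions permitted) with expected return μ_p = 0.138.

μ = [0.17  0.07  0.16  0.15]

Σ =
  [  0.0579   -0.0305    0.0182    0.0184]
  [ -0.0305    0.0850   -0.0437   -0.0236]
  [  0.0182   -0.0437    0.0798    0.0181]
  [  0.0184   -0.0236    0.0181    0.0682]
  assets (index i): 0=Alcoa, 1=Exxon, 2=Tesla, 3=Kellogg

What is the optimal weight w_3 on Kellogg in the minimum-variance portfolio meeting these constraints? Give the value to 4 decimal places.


p=Σ⁻¹μ = [3.5948  4.2094  3.0656  1.8726]
q=Σ⁻¹𝟙 = [24.6025  36.8543  23.8236  14.4556]
a=μᵀp=1.677150  b=𝟙ᵀp=12.742342  c=𝟙ᵀq=99.736022  D=ac−b²=4.905024
λ₁=(c·0.138−b)/D = (99.736022·0.138−12.742342)/4.905024 = 0.208201
λ₂=(a−b·0.138)/D = (1.677150−12.742342·0.138)/4.905024 = -0.016573
w* = 0.208201·p + -0.016573·q:
  w_0 = 0.208201·3.5948 + -0.016573·24.6025 = 0.3407  (Alcoa)
  w_1 = 0.208201·4.2094 + -0.016573·36.8543 = 0.2656  (Exxon)
  w_2 = 0.208201·3.0656 + -0.016573·23.8236 = 0.2434  (Tesla)
  w_3 = 0.208201·1.8726 + -0.016573·14.4556 = 0.1503  (Kellogg)
Σw_i=1.0000  μᵀw=0.1380
σ²=wᵀΣw=λ₁·μ_p+λ₂ = 0.208201·0.138 + -0.016573 = 0.012158 ≈ 0.0122

0.1503
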